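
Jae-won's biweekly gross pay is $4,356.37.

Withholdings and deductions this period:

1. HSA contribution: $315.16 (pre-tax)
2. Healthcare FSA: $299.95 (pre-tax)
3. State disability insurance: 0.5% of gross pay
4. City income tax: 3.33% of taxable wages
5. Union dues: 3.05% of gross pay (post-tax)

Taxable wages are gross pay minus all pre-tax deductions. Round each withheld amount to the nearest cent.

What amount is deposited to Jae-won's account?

$3,462.03

HSA contribution: $315.16
Healthcare FSA: $299.95
Pre-tax total = $315.16 + $299.95 = $615.11
Taxable wages = $4,356.37 − $615.11 = $3,741.26
City income tax: $3,741.26 × 0.0333 = $124.58
State disability insurance: $4,356.37 × 0.005 = $21.78
Union dues: $4,356.37 × 0.0305 = $132.87
Total deductions = $315.16 + $299.95 + $124.58 + $21.78 + $132.87 = $894.34
Net pay = $4,356.37 − $894.34 = $3,462.03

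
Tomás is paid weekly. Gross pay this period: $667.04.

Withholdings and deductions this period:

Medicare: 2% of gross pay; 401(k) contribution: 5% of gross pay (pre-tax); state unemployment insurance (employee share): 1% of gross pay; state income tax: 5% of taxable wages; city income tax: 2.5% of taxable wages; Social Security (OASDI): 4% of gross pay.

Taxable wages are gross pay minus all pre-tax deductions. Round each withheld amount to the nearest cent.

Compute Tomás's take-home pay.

401(k) contribution: $667.04 × 0.05 = $33.35
Taxable wages = $667.04 − $33.35 = $633.69
State income tax: $633.69 × 0.05 = $31.68
City income tax: $633.69 × 0.025 = $15.84
Social Security (OASDI): $667.04 × 0.04 = $26.68
Medicare: $667.04 × 0.02 = $13.34
State unemployment insurance (employee share): $667.04 × 0.01 = $6.67
Total deductions = $33.35 + $31.68 + $15.84 + $26.68 + $13.34 + $6.67 = $127.56
Net pay = $667.04 − $127.56 = $539.48

$539.48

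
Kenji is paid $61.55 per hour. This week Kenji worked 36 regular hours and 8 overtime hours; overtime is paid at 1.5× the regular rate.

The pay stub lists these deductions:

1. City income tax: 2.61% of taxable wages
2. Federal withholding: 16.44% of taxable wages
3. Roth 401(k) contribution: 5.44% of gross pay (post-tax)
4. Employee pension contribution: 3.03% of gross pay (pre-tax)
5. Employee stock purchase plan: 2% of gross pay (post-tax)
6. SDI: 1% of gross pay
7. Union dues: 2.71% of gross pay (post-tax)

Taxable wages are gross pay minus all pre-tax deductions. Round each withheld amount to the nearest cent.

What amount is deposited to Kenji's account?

$1,989.71

Regular pay: 36 × $61.55 = $2,215.80
Overtime pay: 8 × $61.55 × 1.5 = $738.60
Gross pay = $2,215.80 + $738.60 = $2,954.40
Employee pension contribution: $2,954.40 × 0.0303 = $89.52
Taxable wages = $2,954.40 − $89.52 = $2,864.88
Federal withholding: $2,864.88 × 0.1644 = $470.99
City income tax: $2,864.88 × 0.0261 = $74.77
SDI: $2,954.40 × 0.01 = $29.54
Employee stock purchase plan: $2,954.40 × 0.02 = $59.09
Roth 401(k) contribution: $2,954.40 × 0.0544 = $160.72
Union dues: $2,954.40 × 0.0271 = $80.06
Total deductions = $89.52 + $470.99 + $74.77 + $29.54 + $59.09 + $160.72 + $80.06 = $964.69
Net pay = $2,954.40 − $964.69 = $1,989.71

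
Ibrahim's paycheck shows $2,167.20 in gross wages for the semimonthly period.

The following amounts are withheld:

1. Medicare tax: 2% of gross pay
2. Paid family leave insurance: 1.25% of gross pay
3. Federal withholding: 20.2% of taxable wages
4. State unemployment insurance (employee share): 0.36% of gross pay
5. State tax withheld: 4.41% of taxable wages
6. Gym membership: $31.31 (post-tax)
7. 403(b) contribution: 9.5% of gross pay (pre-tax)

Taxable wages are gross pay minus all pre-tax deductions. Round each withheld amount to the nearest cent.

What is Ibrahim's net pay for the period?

403(b) contribution: $2,167.20 × 0.095 = $205.88
Taxable wages = $2,167.20 − $205.88 = $1,961.32
State tax withheld: $1,961.32 × 0.0441 = $86.49
Federal withholding: $1,961.32 × 0.202 = $396.19
Medicare tax: $2,167.20 × 0.02 = $43.34
State unemployment insurance (employee share): $2,167.20 × 0.0036 = $7.80
Paid family leave insurance: $2,167.20 × 0.0125 = $27.09
Gym membership: $31.31
Total deductions = $205.88 + $86.49 + $396.19 + $43.34 + $7.80 + $27.09 + $31.31 = $798.10
Net pay = $2,167.20 − $798.10 = $1,369.10

$1,369.10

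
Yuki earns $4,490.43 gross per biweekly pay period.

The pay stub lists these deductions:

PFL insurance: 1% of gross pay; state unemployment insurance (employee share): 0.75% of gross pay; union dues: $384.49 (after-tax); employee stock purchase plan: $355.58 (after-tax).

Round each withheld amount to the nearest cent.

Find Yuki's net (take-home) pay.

$3,671.78

State unemployment insurance (employee share): $4,490.43 × 0.0075 = $33.68
PFL insurance: $4,490.43 × 0.01 = $44.90
Union dues: $384.49
Employee stock purchase plan: $355.58
Total deductions = $33.68 + $44.90 + $384.49 + $355.58 = $818.65
Net pay = $4,490.43 − $818.65 = $3,671.78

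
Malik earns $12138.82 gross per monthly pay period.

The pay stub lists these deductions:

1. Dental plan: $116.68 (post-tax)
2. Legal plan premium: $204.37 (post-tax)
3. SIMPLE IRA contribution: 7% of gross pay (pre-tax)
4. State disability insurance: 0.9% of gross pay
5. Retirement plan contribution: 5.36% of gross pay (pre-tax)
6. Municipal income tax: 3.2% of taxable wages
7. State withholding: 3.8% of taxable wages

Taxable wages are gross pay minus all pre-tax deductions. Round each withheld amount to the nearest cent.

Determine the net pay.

SIMPLE IRA contribution: $12138.82 × 0.07 = $849.72
Retirement plan contribution: $12138.82 × 0.0536 = $650.64
Pre-tax total = $849.72 + $650.64 = $1500.36
Taxable wages = $12138.82 − $1500.36 = $10638.46
Municipal income tax: $10638.46 × 0.032 = $340.43
State withholding: $10638.46 × 0.038 = $404.26
State disability insurance: $12138.82 × 0.009 = $109.25
Dental plan: $116.68
Legal plan premium: $204.37
Total deductions = $849.72 + $650.64 + $340.43 + $404.26 + $109.25 + $116.68 + $204.37 = $2675.35
Net pay = $12138.82 − $2675.35 = $9463.47

$9463.47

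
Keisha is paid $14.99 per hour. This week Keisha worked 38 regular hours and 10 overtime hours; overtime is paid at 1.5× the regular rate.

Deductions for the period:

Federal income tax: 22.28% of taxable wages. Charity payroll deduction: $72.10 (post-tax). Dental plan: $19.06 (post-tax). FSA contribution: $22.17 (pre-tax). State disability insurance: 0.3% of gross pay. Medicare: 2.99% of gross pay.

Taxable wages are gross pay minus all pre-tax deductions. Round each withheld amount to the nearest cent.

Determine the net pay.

Regular pay: 38 × $14.99 = $569.62
Overtime pay: 10 × $14.99 × 1.5 = $224.85
Gross pay = $569.62 + $224.85 = $794.47
FSA contribution: $22.17
Taxable wages = $794.47 − $22.17 = $772.30
Federal income tax: $772.30 × 0.2228 = $172.07
State disability insurance: $794.47 × 0.003 = $2.38
Medicare: $794.47 × 0.0299 = $23.75
Dental plan: $19.06
Charity payroll deduction: $72.10
Total deductions = $22.17 + $172.07 + $2.38 + $23.75 + $19.06 + $72.10 = $311.53
Net pay = $794.47 − $311.53 = $482.94

$482.94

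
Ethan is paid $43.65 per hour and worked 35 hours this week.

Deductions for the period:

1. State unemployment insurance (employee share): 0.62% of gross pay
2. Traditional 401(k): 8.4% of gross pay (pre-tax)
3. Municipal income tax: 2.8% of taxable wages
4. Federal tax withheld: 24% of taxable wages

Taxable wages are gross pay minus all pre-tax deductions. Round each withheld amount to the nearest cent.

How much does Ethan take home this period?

$1,014.91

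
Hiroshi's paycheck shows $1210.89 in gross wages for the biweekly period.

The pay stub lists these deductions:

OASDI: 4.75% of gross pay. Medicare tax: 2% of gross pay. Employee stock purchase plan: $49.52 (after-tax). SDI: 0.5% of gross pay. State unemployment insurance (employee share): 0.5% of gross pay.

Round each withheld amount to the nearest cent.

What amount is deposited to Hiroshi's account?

$1067.53

OASDI: $1210.89 × 0.0475 = $57.52
SDI: $1210.89 × 0.005 = $6.05
State unemployment insurance (employee share): $1210.89 × 0.005 = $6.05
Medicare tax: $1210.89 × 0.02 = $24.22
Employee stock purchase plan: $49.52
Total deductions = $57.52 + $6.05 + $6.05 + $24.22 + $49.52 = $143.36
Net pay = $1210.89 − $143.36 = $1067.53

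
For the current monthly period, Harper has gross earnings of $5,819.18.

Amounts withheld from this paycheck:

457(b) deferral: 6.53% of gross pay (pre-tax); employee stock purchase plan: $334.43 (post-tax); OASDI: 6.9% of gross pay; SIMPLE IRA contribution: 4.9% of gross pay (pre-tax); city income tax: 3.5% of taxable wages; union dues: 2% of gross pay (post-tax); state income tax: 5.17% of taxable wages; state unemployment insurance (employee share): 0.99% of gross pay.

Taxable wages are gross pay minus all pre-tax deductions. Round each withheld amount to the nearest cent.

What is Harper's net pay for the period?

457(b) deferral: $5,819.18 × 0.0653 = $379.99
SIMPLE IRA contribution: $5,819.18 × 0.049 = $285.14
Pre-tax total = $379.99 + $285.14 = $665.13
Taxable wages = $5,819.18 − $665.13 = $5,154.05
State income tax: $5,154.05 × 0.0517 = $266.46
City income tax: $5,154.05 × 0.035 = $180.39
State unemployment insurance (employee share): $5,819.18 × 0.0099 = $57.61
OASDI: $5,819.18 × 0.069 = $401.52
Employee stock purchase plan: $334.43
Union dues: $5,819.18 × 0.02 = $116.38
Total deductions = $379.99 + $285.14 + $266.46 + $180.39 + $57.61 + $401.52 + $334.43 + $116.38 = $2,021.92
Net pay = $5,819.18 − $2,021.92 = $3,797.26

$3,797.26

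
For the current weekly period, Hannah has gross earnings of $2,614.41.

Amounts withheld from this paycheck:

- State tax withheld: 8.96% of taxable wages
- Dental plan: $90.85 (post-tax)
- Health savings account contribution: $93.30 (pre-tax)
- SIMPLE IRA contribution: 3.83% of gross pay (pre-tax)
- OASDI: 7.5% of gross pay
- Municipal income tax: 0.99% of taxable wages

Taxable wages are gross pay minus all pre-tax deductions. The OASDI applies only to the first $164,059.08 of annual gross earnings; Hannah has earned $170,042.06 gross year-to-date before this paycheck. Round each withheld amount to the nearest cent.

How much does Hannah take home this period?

$2,089.24

SIMPLE IRA contribution: $2,614.41 × 0.0383 = $100.13
Health savings account contribution: $93.30
Pre-tax total = $100.13 + $93.30 = $193.43
Taxable wages = $2,614.41 − $193.43 = $2,420.98
Municipal income tax: $2,420.98 × 0.0099 = $23.97
State tax withheld: $2,420.98 × 0.0896 = $216.92
OASDI: annual cap $164,059.08 already reached (YTD $170,042.06), so $0.00
Dental plan: $90.85
Total deductions = $100.13 + $93.30 + $23.97 + $216.92 + $0.00 + $90.85 = $525.17
Net pay = $2,614.41 − $525.17 = $2,089.24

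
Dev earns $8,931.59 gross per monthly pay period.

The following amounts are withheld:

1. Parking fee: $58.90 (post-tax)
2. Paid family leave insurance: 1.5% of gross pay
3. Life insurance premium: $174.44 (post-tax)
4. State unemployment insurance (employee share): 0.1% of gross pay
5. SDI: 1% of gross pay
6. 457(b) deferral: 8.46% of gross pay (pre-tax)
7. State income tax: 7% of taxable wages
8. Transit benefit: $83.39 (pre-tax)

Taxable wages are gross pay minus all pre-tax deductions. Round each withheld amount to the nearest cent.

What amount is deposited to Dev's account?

$7,060.55

Transit benefit: $83.39
457(b) deferral: $8,931.59 × 0.0846 = $755.61
Pre-tax total = $83.39 + $755.61 = $839.00
Taxable wages = $8,931.59 − $839.00 = $8,092.59
State income tax: $8,092.59 × 0.07 = $566.48
State unemployment insurance (employee share): $8,931.59 × 0.001 = $8.93
Paid family leave insurance: $8,931.59 × 0.015 = $133.97
SDI: $8,931.59 × 0.01 = $89.32
Parking fee: $58.90
Life insurance premium: $174.44
Total deductions = $83.39 + $755.61 + $566.48 + $8.93 + $133.97 + $89.32 + $58.90 + $174.44 = $1,871.04
Net pay = $8,931.59 − $1,871.04 = $7,060.55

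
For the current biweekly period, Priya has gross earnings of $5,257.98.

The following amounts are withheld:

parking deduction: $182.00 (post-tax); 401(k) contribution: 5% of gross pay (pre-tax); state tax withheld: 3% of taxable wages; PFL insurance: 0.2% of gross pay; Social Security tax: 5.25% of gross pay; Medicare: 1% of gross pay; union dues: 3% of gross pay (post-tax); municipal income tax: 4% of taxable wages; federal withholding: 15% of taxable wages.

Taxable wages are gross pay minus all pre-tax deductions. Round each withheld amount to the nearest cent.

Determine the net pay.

$3,217.29

401(k) contribution: $5,257.98 × 0.05 = $262.90
Taxable wages = $5,257.98 − $262.90 = $4,995.08
State tax withheld: $4,995.08 × 0.03 = $149.85
Municipal income tax: $4,995.08 × 0.04 = $199.80
Federal withholding: $4,995.08 × 0.15 = $749.26
Social Security tax: $5,257.98 × 0.0525 = $276.04
Medicare: $5,257.98 × 0.01 = $52.58
PFL insurance: $5,257.98 × 0.002 = $10.52
Parking deduction: $182.00
Union dues: $5,257.98 × 0.03 = $157.74
Total deductions = $262.90 + $149.85 + $199.80 + $749.26 + $276.04 + $52.58 + $10.52 + $182.00 + $157.74 = $2,040.69
Net pay = $5,257.98 − $2,040.69 = $3,217.29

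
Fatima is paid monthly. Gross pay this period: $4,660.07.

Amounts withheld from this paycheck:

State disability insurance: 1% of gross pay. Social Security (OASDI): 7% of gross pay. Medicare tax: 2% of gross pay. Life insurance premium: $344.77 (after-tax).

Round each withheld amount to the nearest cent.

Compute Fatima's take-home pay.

Social Security (OASDI): $4,660.07 × 0.07 = $326.20
Medicare tax: $4,660.07 × 0.02 = $93.20
State disability insurance: $4,660.07 × 0.01 = $46.60
Life insurance premium: $344.77
Total deductions = $326.20 + $93.20 + $46.60 + $344.77 = $810.77
Net pay = $4,660.07 − $810.77 = $3,849.30

$3,849.30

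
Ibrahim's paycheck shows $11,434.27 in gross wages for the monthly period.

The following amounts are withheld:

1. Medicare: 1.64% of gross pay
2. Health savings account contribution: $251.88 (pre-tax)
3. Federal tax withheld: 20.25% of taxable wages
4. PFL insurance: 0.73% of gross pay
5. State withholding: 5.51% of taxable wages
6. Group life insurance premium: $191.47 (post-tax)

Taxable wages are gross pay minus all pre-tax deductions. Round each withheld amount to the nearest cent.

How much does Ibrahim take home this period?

$7,839.35

Health savings account contribution: $251.88
Taxable wages = $11,434.27 − $251.88 = $11,182.39
Federal tax withheld: $11,182.39 × 0.2025 = $2,264.43
State withholding: $11,182.39 × 0.0551 = $616.15
PFL insurance: $11,434.27 × 0.0073 = $83.47
Medicare: $11,434.27 × 0.0164 = $187.52
Group life insurance premium: $191.47
Total deductions = $251.88 + $2,264.43 + $616.15 + $83.47 + $187.52 + $191.47 = $3,594.92
Net pay = $11,434.27 − $3,594.92 = $7,839.35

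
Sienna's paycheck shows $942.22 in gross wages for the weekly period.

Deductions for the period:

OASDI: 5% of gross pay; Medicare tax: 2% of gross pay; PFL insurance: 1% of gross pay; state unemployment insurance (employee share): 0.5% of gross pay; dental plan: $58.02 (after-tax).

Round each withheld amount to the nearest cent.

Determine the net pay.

PFL insurance: $942.22 × 0.01 = $9.42
State unemployment insurance (employee share): $942.22 × 0.005 = $4.71
OASDI: $942.22 × 0.05 = $47.11
Medicare tax: $942.22 × 0.02 = $18.84
Dental plan: $58.02
Total deductions = $9.42 + $4.71 + $47.11 + $18.84 + $58.02 = $138.10
Net pay = $942.22 − $138.10 = $804.12

$804.12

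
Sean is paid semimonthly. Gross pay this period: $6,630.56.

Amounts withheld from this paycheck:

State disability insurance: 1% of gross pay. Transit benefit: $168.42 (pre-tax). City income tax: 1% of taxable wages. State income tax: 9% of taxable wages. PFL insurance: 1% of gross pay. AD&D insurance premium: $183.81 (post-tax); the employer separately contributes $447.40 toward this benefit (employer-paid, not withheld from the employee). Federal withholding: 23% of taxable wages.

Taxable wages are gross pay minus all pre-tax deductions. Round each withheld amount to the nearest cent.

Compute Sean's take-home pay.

Transit benefit: $168.42
Taxable wages = $6,630.56 − $168.42 = $6,462.14
State income tax: $6,462.14 × 0.09 = $581.59
City income tax: $6,462.14 × 0.01 = $64.62
Federal withholding: $6,462.14 × 0.23 = $1,486.29
State disability insurance: $6,630.56 × 0.01 = $66.31
PFL insurance: $6,630.56 × 0.01 = $66.31
AD&D insurance premium: $183.81
(Employer's $447.40 toward AD&D insurance premium is not withheld from the employee.)
Total deductions = $168.42 + $581.59 + $64.62 + $1,486.29 + $66.31 + $66.31 + $183.81 = $2,617.35
Net pay = $6,630.56 − $2,617.35 = $4,013.21

$4,013.21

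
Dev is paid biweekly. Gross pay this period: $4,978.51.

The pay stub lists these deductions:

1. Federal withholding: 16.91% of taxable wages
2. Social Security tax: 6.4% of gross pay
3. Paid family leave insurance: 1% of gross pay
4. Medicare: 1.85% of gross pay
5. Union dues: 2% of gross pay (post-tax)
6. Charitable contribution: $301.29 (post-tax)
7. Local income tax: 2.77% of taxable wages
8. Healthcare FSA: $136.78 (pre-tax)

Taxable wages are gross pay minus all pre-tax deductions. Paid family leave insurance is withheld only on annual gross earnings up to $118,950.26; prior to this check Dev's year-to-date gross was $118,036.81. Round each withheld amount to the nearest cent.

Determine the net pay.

$3,068.16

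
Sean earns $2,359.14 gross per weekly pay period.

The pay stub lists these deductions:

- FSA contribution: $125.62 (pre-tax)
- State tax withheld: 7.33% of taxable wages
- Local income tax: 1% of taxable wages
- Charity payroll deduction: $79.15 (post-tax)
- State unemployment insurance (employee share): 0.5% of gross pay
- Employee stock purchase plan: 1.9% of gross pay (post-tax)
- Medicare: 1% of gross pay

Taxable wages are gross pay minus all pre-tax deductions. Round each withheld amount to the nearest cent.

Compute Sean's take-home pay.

FSA contribution: $125.62
Taxable wages = $2,359.14 − $125.62 = $2,233.52
Local income tax: $2,233.52 × 0.01 = $22.34
State tax withheld: $2,233.52 × 0.0733 = $163.72
State unemployment insurance (employee share): $2,359.14 × 0.005 = $11.80
Medicare: $2,359.14 × 0.01 = $23.59
Charity payroll deduction: $79.15
Employee stock purchase plan: $2,359.14 × 0.019 = $44.82
Total deductions = $125.62 + $22.34 + $163.72 + $11.80 + $23.59 + $79.15 + $44.82 = $471.04
Net pay = $2,359.14 − $471.04 = $1,888.10

$1,888.10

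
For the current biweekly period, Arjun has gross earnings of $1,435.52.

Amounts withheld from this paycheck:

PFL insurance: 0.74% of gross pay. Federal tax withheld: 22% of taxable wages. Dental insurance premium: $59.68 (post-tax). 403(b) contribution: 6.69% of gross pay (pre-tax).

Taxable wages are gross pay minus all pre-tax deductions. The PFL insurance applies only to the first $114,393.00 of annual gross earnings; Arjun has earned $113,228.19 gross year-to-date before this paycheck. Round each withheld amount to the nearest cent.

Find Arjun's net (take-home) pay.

$976.49

403(b) contribution: $1,435.52 × 0.0669 = $96.04
Taxable wages = $1,435.52 − $96.04 = $1,339.48
Federal tax withheld: $1,339.48 × 0.22 = $294.69
PFL insurance: only $114,393.00 − $113,228.19 = $1,164.81 of this check is subject → $1,164.81 × 0.0074 = $8.62
Dental insurance premium: $59.68
Total deductions = $96.04 + $294.69 + $8.62 + $59.68 = $459.03
Net pay = $1,435.52 − $459.03 = $976.49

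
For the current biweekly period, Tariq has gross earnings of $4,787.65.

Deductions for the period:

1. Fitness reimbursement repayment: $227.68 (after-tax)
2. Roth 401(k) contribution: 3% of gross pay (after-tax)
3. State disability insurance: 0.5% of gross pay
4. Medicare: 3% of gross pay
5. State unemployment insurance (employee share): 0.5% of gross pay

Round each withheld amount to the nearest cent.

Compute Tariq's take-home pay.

$4,224.83

State unemployment insurance (employee share): $4,787.65 × 0.005 = $23.94
State disability insurance: $4,787.65 × 0.005 = $23.94
Medicare: $4,787.65 × 0.03 = $143.63
Roth 401(k) contribution: $4,787.65 × 0.03 = $143.63
Fitness reimbursement repayment: $227.68
Total deductions = $23.94 + $23.94 + $143.63 + $143.63 + $227.68 = $562.82
Net pay = $4,787.65 − $562.82 = $4,224.83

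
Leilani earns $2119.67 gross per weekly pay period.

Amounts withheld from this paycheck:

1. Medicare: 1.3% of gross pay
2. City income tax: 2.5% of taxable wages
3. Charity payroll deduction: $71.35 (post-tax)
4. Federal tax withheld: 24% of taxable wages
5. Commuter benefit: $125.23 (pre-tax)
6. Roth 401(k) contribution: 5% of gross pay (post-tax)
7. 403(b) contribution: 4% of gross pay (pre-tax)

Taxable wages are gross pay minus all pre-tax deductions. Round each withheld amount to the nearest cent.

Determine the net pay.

Commuter benefit: $125.23
403(b) contribution: $2119.67 × 0.04 = $84.79
Pre-tax total = $125.23 + $84.79 = $210.02
Taxable wages = $2119.67 − $210.02 = $1909.65
Federal tax withheld: $1909.65 × 0.24 = $458.32
City income tax: $1909.65 × 0.025 = $47.74
Medicare: $2119.67 × 0.013 = $27.56
Roth 401(k) contribution: $2119.67 × 0.05 = $105.98
Charity payroll deduction: $71.35
Total deductions = $125.23 + $84.79 + $458.32 + $47.74 + $27.56 + $105.98 + $71.35 = $920.97
Net pay = $2119.67 − $920.97 = $1198.70

$1198.70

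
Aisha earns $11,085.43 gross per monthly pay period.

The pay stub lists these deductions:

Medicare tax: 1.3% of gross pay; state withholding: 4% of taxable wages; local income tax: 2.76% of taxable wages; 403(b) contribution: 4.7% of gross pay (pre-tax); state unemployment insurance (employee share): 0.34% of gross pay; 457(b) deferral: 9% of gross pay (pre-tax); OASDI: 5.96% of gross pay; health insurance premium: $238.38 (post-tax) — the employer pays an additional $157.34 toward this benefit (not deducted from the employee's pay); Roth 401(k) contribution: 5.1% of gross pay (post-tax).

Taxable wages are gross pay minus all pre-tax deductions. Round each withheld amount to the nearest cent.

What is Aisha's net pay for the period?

403(b) contribution: $11,085.43 × 0.047 = $521.02
457(b) deferral: $11,085.43 × 0.09 = $997.69
Pre-tax total = $521.02 + $997.69 = $1,518.71
Taxable wages = $11,085.43 − $1,518.71 = $9,566.72
State withholding: $9,566.72 × 0.04 = $382.67
Local income tax: $9,566.72 × 0.0276 = $264.04
State unemployment insurance (employee share): $11,085.43 × 0.0034 = $37.69
Medicare tax: $11,085.43 × 0.013 = $144.11
OASDI: $11,085.43 × 0.0596 = $660.69
Roth 401(k) contribution: $11,085.43 × 0.051 = $565.36
Health insurance premium: $238.38
(Employer's $157.34 toward health insurance premium is not withheld from the employee.)
Total deductions = $521.02 + $997.69 + $382.67 + $264.04 + $37.69 + $144.11 + $660.69 + $565.36 + $238.38 = $3,811.65
Net pay = $11,085.43 − $3,811.65 = $7,273.78

$7,273.78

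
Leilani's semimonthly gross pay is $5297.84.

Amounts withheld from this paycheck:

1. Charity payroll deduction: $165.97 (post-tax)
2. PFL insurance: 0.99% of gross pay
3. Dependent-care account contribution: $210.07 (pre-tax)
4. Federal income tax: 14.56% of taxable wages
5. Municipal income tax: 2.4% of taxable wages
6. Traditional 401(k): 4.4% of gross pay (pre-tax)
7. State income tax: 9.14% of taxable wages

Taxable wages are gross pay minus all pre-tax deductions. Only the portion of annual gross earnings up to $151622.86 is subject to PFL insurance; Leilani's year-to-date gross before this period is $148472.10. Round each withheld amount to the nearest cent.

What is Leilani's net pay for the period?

$3390.44

Dependent-care account contribution: $210.07
Traditional 401(k): $5297.84 × 0.044 = $233.10
Pre-tax total = $210.07 + $233.10 = $443.17
Taxable wages = $5297.84 − $443.17 = $4854.67
Municipal income tax: $4854.67 × 0.024 = $116.51
Federal income tax: $4854.67 × 0.1456 = $706.84
State income tax: $4854.67 × 0.0914 = $443.72
PFL insurance: only $151622.86 − $148472.10 = $3150.76 of this check is subject → $3150.76 × 0.0099 = $31.19
Charity payroll deduction: $165.97
Total deductions = $210.07 + $233.10 + $116.51 + $706.84 + $443.72 + $31.19 + $165.97 = $1907.40
Net pay = $5297.84 − $1907.40 = $3390.44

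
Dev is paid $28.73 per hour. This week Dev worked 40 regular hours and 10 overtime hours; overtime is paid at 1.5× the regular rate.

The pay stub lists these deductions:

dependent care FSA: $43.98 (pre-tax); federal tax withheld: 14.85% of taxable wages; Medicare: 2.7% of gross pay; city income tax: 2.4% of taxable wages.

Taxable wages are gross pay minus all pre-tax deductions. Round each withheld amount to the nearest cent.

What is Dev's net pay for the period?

$1228.52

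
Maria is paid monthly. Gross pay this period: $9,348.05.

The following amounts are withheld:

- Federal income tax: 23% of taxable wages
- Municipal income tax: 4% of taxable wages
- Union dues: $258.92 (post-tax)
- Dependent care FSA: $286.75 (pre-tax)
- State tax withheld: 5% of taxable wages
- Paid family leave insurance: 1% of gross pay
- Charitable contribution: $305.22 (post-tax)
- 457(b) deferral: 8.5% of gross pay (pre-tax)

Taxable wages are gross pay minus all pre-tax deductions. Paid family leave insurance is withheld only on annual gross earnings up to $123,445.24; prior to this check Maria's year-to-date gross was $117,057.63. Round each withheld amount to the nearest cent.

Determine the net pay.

Dependent care FSA: $286.75
457(b) deferral: $9,348.05 × 0.085 = $794.58
Pre-tax total = $286.75 + $794.58 = $1,081.33
Taxable wages = $9,348.05 − $1,081.33 = $8,266.72
Federal income tax: $8,266.72 × 0.23 = $1,901.35
State tax withheld: $8,266.72 × 0.05 = $413.34
Municipal income tax: $8,266.72 × 0.04 = $330.67
Paid family leave insurance: only $123,445.24 − $117,057.63 = $6,387.61 of this check is subject → $6,387.61 × 0.01 = $63.88
Union dues: $258.92
Charitable contribution: $305.22
Total deductions = $286.75 + $794.58 + $1,901.35 + $413.34 + $330.67 + $63.88 + $258.92 + $305.22 = $4,354.71
Net pay = $9,348.05 − $4,354.71 = $4,993.34

$4,993.34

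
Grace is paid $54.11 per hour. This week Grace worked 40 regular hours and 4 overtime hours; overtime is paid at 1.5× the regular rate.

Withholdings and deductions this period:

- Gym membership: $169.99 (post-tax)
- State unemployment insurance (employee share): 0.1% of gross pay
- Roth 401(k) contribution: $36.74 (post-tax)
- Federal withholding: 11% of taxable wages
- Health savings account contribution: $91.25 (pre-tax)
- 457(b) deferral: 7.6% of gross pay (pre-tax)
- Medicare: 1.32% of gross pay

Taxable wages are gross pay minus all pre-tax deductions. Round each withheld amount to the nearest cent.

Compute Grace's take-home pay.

Regular pay: 40 × $54.11 = $2,164.40
Overtime pay: 4 × $54.11 × 1.5 = $324.66
Gross pay = $2,164.40 + $324.66 = $2,489.06
Health savings account contribution: $91.25
457(b) deferral: $2,489.06 × 0.076 = $189.17
Pre-tax total = $91.25 + $189.17 = $280.42
Taxable wages = $2,489.06 − $280.42 = $2,208.64
Federal withholding: $2,208.64 × 0.11 = $242.95
Medicare: $2,489.06 × 0.0132 = $32.86
State unemployment insurance (employee share): $2,489.06 × 0.001 = $2.49
Gym membership: $169.99
Roth 401(k) contribution: $36.74
Total deductions = $91.25 + $189.17 + $242.95 + $32.86 + $2.49 + $169.99 + $36.74 = $765.45
Net pay = $2,489.06 − $765.45 = $1,723.61

$1,723.61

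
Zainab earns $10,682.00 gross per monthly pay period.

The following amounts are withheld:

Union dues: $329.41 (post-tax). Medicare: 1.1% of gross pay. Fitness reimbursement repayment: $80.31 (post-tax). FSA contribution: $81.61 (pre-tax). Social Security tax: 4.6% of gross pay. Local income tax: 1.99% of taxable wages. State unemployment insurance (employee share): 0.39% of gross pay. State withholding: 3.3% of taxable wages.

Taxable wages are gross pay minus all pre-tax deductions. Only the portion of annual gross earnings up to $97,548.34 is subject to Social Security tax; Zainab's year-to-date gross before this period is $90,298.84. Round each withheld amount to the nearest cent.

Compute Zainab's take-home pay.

FSA contribution: $81.61
Taxable wages = $10,682.00 − $81.61 = $10,600.39
State withholding: $10,600.39 × 0.033 = $349.81
Local income tax: $10,600.39 × 0.0199 = $210.95
State unemployment insurance (employee share): $10,682.00 × 0.0039 = $41.66
Social Security tax: only $97,548.34 − $90,298.84 = $7,249.50 of this check is subject → $7,249.50 × 0.046 = $333.48
Medicare: $10,682.00 × 0.011 = $117.50
Fitness reimbursement repayment: $80.31
Union dues: $329.41
Total deductions = $81.61 + $349.81 + $210.95 + $41.66 + $333.48 + $117.50 + $80.31 + $329.41 = $1,544.73
Net pay = $10,682.00 − $1,544.73 = $9,137.27

$9,137.27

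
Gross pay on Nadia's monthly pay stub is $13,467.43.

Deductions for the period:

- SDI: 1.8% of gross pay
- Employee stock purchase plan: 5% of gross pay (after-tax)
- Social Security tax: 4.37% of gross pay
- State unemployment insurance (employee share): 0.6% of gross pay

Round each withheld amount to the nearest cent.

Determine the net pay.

$11,882.32

Social Security tax: $13,467.43 × 0.0437 = $588.53
SDI: $13,467.43 × 0.018 = $242.41
State unemployment insurance (employee share): $13,467.43 × 0.006 = $80.80
Employee stock purchase plan: $13,467.43 × 0.05 = $673.37
Total deductions = $588.53 + $242.41 + $80.80 + $673.37 = $1,585.11
Net pay = $13,467.43 − $1,585.11 = $11,882.32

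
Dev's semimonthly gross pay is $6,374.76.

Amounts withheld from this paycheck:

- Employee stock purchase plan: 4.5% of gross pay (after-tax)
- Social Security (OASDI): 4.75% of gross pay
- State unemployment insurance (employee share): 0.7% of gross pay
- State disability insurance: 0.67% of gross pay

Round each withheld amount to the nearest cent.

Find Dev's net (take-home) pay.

Social Security (OASDI): $6,374.76 × 0.0475 = $302.80
State unemployment insurance (employee share): $6,374.76 × 0.007 = $44.62
State disability insurance: $6,374.76 × 0.0067 = $42.71
Employee stock purchase plan: $6,374.76 × 0.045 = $286.86
Total deductions = $302.80 + $44.62 + $42.71 + $286.86 = $676.99
Net pay = $6,374.76 − $676.99 = $5,697.77

$5,697.77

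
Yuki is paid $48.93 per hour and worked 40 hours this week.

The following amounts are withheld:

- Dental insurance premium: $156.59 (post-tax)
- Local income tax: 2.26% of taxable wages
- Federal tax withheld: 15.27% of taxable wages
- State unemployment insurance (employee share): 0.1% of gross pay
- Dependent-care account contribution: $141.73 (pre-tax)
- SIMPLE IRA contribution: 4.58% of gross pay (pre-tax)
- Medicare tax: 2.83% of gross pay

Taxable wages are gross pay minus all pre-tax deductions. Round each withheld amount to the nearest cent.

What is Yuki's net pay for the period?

Gross pay: 40 × $48.93 = $1,957.20
Dependent-care account contribution: $141.73
SIMPLE IRA contribution: $1,957.20 × 0.0458 = $89.64
Pre-tax total = $141.73 + $89.64 = $231.37
Taxable wages = $1,957.20 − $231.37 = $1,725.83
Local income tax: $1,725.83 × 0.0226 = $39.00
Federal tax withheld: $1,725.83 × 0.1527 = $263.53
Medicare tax: $1,957.20 × 0.0283 = $55.39
State unemployment insurance (employee share): $1,957.20 × 0.001 = $1.96
Dental insurance premium: $156.59
Total deductions = $141.73 + $89.64 + $39.00 + $263.53 + $55.39 + $1.96 + $156.59 = $747.84
Net pay = $1,957.20 − $747.84 = $1,209.36

$1,209.36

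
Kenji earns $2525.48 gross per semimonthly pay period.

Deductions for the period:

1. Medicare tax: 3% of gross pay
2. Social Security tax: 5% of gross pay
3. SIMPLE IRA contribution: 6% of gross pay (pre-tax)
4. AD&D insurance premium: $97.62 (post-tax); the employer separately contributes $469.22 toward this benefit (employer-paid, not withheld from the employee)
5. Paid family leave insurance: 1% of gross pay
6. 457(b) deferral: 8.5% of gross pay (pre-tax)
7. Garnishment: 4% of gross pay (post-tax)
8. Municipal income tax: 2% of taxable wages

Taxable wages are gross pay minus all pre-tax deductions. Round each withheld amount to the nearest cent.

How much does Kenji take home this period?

$1690.17

SIMPLE IRA contribution: $2525.48 × 0.06 = $151.53
457(b) deferral: $2525.48 × 0.085 = $214.67
Pre-tax total = $151.53 + $214.67 = $366.20
Taxable wages = $2525.48 − $366.20 = $2159.28
Municipal income tax: $2159.28 × 0.02 = $43.19
Medicare tax: $2525.48 × 0.03 = $75.76
Paid family leave insurance: $2525.48 × 0.01 = $25.25
Social Security tax: $2525.48 × 0.05 = $126.27
Garnishment: $2525.48 × 0.04 = $101.02
AD&D insurance premium: $97.62
(Employer's $469.22 toward AD&D insurance premium is not withheld from the employee.)
Total deductions = $151.53 + $214.67 + $43.19 + $75.76 + $25.25 + $126.27 + $101.02 + $97.62 = $835.31
Net pay = $2525.48 − $835.31 = $1690.17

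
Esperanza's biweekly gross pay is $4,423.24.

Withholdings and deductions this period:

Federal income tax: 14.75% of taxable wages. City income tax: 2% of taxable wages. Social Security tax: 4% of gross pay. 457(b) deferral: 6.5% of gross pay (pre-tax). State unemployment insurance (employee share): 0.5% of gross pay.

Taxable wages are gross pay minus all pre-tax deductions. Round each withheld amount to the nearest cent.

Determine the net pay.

$3,243.95

457(b) deferral: $4,423.24 × 0.065 = $287.51
Taxable wages = $4,423.24 − $287.51 = $4,135.73
City income tax: $4,135.73 × 0.02 = $82.71
Federal income tax: $4,135.73 × 0.1475 = $610.02
Social Security tax: $4,423.24 × 0.04 = $176.93
State unemployment insurance (employee share): $4,423.24 × 0.005 = $22.12
Total deductions = $287.51 + $82.71 + $610.02 + $176.93 + $22.12 = $1,179.29
Net pay = $4,423.24 − $1,179.29 = $3,243.95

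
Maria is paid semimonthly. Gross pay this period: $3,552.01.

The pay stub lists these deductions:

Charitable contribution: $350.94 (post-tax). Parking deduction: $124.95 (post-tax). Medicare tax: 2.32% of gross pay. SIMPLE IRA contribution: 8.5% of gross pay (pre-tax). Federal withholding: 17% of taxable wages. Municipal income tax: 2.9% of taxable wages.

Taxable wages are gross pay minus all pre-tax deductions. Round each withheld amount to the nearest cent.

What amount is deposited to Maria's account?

$2,045.02

SIMPLE IRA contribution: $3,552.01 × 0.085 = $301.92
Taxable wages = $3,552.01 − $301.92 = $3,250.09
Federal withholding: $3,250.09 × 0.17 = $552.52
Municipal income tax: $3,250.09 × 0.029 = $94.25
Medicare tax: $3,552.01 × 0.0232 = $82.41
Parking deduction: $124.95
Charitable contribution: $350.94
Total deductions = $301.92 + $552.52 + $94.25 + $82.41 + $124.95 + $350.94 = $1,506.99
Net pay = $3,552.01 − $1,506.99 = $2,045.02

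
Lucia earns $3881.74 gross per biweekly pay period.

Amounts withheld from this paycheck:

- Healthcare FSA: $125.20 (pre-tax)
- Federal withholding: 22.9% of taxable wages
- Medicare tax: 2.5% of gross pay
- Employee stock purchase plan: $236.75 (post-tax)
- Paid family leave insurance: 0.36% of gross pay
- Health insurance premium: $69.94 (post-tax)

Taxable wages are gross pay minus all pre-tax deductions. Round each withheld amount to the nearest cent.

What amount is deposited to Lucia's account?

Healthcare FSA: $125.20
Taxable wages = $3881.74 − $125.20 = $3756.54
Federal withholding: $3756.54 × 0.229 = $860.25
Medicare tax: $3881.74 × 0.025 = $97.04
Paid family leave insurance: $3881.74 × 0.0036 = $13.97
Health insurance premium: $69.94
Employee stock purchase plan: $236.75
Total deductions = $125.20 + $860.25 + $97.04 + $13.97 + $69.94 + $236.75 = $1403.15
Net pay = $3881.74 − $1403.15 = $2478.59

$2478.59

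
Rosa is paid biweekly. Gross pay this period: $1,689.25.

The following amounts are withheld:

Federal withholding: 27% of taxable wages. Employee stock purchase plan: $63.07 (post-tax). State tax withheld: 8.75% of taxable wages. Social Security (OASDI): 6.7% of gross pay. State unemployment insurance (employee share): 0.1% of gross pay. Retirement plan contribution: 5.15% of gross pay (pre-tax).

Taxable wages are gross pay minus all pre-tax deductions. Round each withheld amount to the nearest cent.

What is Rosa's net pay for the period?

$851.50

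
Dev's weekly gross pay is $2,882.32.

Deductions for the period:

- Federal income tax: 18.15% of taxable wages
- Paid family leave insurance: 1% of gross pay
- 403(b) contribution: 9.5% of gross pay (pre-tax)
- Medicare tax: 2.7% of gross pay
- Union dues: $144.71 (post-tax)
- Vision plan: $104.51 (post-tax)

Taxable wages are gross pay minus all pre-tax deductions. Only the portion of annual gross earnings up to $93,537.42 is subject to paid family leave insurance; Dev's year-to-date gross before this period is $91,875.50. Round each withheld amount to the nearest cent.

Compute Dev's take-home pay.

$1,791.40

403(b) contribution: $2,882.32 × 0.095 = $273.82
Taxable wages = $2,882.32 − $273.82 = $2,608.50
Federal income tax: $2,608.50 × 0.1815 = $473.44
Paid family leave insurance: only $93,537.42 − $91,875.50 = $1,661.92 of this check is subject → $1,661.92 × 0.01 = $16.62
Medicare tax: $2,882.32 × 0.027 = $77.82
Vision plan: $104.51
Union dues: $144.71
Total deductions = $273.82 + $473.44 + $16.62 + $77.82 + $104.51 + $144.71 = $1,090.92
Net pay = $2,882.32 − $1,090.92 = $1,791.40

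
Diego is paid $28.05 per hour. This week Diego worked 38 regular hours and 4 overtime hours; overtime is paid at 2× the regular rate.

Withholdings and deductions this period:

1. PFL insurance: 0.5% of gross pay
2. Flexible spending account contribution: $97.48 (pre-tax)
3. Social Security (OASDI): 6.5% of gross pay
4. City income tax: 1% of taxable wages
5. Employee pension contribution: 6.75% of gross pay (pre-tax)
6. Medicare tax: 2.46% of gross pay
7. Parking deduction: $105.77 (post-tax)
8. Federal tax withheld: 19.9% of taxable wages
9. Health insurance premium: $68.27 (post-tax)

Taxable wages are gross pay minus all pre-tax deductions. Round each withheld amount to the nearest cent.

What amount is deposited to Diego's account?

Regular pay: 38 × $28.05 = $1,065.90
Overtime pay: 4 × $28.05 × 2 = $224.40
Gross pay = $1,065.90 + $224.40 = $1,290.30
Employee pension contribution: $1,290.30 × 0.0675 = $87.10
Flexible spending account contribution: $97.48
Pre-tax total = $87.10 + $97.48 = $184.58
Taxable wages = $1,290.30 − $184.58 = $1,105.72
City income tax: $1,105.72 × 0.01 = $11.06
Federal tax withheld: $1,105.72 × 0.199 = $220.04
Medicare tax: $1,290.30 × 0.0246 = $31.74
PFL insurance: $1,290.30 × 0.005 = $6.45
Social Security (OASDI): $1,290.30 × 0.065 = $83.87
Health insurance premium: $68.27
Parking deduction: $105.77
Total deductions = $87.10 + $97.48 + $11.06 + $220.04 + $31.74 + $6.45 + $83.87 + $68.27 + $105.77 = $711.78
Net pay = $1,290.30 − $711.78 = $578.52

$578.52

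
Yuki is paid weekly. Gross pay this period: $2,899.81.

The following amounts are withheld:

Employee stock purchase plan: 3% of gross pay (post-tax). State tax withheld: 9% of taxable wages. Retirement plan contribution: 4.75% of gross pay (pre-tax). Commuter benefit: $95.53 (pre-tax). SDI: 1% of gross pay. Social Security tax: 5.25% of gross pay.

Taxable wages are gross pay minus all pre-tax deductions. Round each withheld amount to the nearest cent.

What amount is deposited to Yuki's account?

$2,158.32

Commuter benefit: $95.53
Retirement plan contribution: $2,899.81 × 0.0475 = $137.74
Pre-tax total = $95.53 + $137.74 = $233.27
Taxable wages = $2,899.81 − $233.27 = $2,666.54
State tax withheld: $2,666.54 × 0.09 = $239.99
SDI: $2,899.81 × 0.01 = $29.00
Social Security tax: $2,899.81 × 0.0525 = $152.24
Employee stock purchase plan: $2,899.81 × 0.03 = $86.99
Total deductions = $95.53 + $137.74 + $239.99 + $29.00 + $152.24 + $86.99 = $741.49
Net pay = $2,899.81 − $741.49 = $2,158.32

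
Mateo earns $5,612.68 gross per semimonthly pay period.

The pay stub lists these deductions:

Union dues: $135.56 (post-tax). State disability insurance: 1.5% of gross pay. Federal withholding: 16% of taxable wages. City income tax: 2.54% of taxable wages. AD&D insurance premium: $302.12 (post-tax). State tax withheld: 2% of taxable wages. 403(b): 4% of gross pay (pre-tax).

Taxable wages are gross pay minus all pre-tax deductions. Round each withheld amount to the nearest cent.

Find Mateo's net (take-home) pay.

$3,759.57

403(b): $5,612.68 × 0.04 = $224.51
Taxable wages = $5,612.68 − $224.51 = $5,388.17
City income tax: $5,388.17 × 0.0254 = $136.86
Federal withholding: $5,388.17 × 0.16 = $862.11
State tax withheld: $5,388.17 × 0.02 = $107.76
State disability insurance: $5,612.68 × 0.015 = $84.19
Union dues: $135.56
AD&D insurance premium: $302.12
Total deductions = $224.51 + $136.86 + $862.11 + $107.76 + $84.19 + $135.56 + $302.12 = $1,853.11
Net pay = $5,612.68 − $1,853.11 = $3,759.57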